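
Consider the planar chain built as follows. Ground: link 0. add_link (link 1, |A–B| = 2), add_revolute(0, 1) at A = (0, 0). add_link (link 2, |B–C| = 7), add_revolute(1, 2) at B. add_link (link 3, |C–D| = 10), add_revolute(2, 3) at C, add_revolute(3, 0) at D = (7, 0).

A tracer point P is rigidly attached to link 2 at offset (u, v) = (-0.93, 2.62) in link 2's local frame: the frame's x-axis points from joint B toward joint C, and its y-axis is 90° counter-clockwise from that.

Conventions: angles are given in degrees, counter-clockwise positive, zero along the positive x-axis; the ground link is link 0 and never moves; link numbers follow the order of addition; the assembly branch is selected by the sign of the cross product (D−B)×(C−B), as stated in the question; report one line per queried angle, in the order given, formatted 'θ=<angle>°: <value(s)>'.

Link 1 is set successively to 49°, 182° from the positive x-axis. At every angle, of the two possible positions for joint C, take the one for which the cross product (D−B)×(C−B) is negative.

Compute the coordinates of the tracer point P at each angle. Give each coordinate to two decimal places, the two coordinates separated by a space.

A=(0,0), D=(7.00,0)
θ=49°: B = A + 2.00·(cos49°, sin49°) = (1.3121, 1.5094)
θ=49°: |BD| = 5.8848
θ=49°: circle(B,7.00) ∩ circle(D,10.00): a=-1.3909, h=6.8604
θ=49°:   candidates: C₊=(1.7275,8.4971) cross=40.372; C₋=(-1.7919,-4.7647) cross=-40.372
θ=49°:   branch - wants cross < 0 → take C=(-1.7919,-4.7647) (cross=-40.372)
θ=49°: ex = (C−B)/|BC| = (-0.4434,-0.8963); ey = (0.8963,-0.4434)
θ=49°: P = B + -0.93·ex + 2.62·ey = (4.0728,1.1812)
θ=182°: B = A + 2.00·(cos182°, sin182°) = (-1.9988, -0.0698)
θ=182°: |BD| = 8.9991
θ=182°: circle(B,7.00) ∩ circle(D,10.00): a=1.6659, h=6.7989
θ=182°:   candidates: C₊=(-0.3857,6.7418) cross=61.183; C₋=(-0.2802,-6.8556) cross=-61.183
θ=182°:   branch - wants cross < 0 → take C=(-0.2802,-6.8556) (cross=-61.183)
θ=182°: ex = (C−B)/|BC| = (0.2455,-0.9694); ey = (0.9694,0.2455)
θ=182°: P = B + -0.93·ex + 2.62·ey = (0.3127,1.4750)

θ=49°: 4.07 1.18
θ=182°: 0.31 1.47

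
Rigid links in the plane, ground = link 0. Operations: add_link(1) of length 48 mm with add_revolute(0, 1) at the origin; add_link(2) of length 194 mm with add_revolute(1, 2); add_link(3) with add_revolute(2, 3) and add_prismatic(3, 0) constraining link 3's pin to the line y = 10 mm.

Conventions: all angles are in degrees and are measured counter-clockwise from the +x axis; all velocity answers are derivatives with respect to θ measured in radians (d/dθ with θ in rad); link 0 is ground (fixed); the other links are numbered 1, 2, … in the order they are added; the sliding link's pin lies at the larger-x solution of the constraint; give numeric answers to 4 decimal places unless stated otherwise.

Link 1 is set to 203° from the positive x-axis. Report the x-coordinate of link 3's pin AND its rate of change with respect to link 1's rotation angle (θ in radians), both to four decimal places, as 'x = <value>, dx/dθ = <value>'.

geometry: r = 48 mm, L = 194 mm, e = 10 mm
crank pin P = (r cos θ, r sin θ) = (-44.184233, -18.755094)
h = r sin θ − e = -18.755094 − 10 = -28.755094
x = r cos θ + √(L² − h²) = -44.184233 + 191.857094 = 147.672861
dx/dθ = −r sin θ − h·r cos θ/√(L² − h²) (θ in radians; h = -28.755094) = 12.132864

x = 147.6729, dx/dθ = 12.1329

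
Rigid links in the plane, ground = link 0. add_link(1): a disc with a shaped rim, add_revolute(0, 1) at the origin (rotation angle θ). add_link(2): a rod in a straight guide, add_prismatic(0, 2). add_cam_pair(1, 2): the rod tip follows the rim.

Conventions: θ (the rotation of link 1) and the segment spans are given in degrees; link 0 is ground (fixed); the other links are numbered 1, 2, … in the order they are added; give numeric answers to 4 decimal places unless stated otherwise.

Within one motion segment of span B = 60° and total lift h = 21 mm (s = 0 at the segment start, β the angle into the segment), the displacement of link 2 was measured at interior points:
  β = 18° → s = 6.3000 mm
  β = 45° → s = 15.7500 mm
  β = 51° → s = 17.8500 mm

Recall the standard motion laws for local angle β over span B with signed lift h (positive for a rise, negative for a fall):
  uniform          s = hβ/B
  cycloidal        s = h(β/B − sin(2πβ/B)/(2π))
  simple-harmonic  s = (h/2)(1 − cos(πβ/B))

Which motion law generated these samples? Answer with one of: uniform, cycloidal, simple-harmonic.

candidates at β/B = r: uniform s = h·r (linear in β); cycloidal s = h·(r − sin(2πr)/(2π)); simple-harmonic s = (h/2)(1 − cos(πr))
β=18°: printed 6.3000 | uniform 6.3000, cycloidal 3.1213, simple-harmonic 4.3283
β=45°: printed 15.7500 | uniform 15.7500, cycloidal 19.0923, simple-harmonic 17.9246
β=51°: printed 17.8500 | uniform 17.8500, cycloidal 20.5539, simple-harmonic 19.8556
only one law matches every sample → uniform

uniform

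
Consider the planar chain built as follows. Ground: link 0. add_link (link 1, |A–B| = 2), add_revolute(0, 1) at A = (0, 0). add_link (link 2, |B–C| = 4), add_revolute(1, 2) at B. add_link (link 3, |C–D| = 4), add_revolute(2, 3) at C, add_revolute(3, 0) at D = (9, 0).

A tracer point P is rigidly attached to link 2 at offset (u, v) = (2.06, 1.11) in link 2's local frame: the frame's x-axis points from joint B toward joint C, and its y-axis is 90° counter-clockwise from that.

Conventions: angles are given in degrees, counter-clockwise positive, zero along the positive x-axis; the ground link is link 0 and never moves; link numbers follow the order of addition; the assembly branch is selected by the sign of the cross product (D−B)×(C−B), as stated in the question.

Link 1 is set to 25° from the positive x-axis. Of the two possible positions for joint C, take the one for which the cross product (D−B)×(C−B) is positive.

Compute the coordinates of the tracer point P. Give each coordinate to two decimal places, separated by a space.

A=(0,0), D=(9.00,0)
B = A + 2.00·(cos25°, sin25°) = (1.8126, 0.8452)
|BD| = 7.2369
circle(B,4.00) ∩ circle(D,4.00): a=3.6185, h=1.7049
  candidates: C₊=(5.6054,2.1159) cross=12.338; C₋=(5.2072,-1.2706) cross=-12.338
  branch + wants cross > 0 → take C=(5.6054,2.1159) (cross=12.338)
ex = (C−B)/|BC| = (0.9482,0.3177); ey = (-0.3177,0.9482)
P = B + 2.06·ex + 1.11·ey = (3.4133,2.5521)

3.41 2.55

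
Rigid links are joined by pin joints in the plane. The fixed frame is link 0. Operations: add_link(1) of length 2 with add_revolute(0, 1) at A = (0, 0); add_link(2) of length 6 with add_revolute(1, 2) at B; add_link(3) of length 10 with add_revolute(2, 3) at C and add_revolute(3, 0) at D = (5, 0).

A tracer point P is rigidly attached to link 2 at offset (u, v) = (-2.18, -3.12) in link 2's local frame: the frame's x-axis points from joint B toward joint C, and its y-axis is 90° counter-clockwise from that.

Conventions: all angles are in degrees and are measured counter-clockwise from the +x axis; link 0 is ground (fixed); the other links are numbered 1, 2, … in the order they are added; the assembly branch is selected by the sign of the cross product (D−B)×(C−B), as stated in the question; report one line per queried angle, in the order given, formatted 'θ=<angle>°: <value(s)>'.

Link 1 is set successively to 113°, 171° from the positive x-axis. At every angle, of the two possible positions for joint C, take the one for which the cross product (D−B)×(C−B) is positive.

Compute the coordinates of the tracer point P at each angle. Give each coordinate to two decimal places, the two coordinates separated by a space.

A=(0,0), D=(5.00,0)
θ=113°: B = A + 2.00·(cos113°, sin113°) = (-0.7815, 1.8410)
θ=113°: |BD| = 6.0675
θ=113°: circle(B,6.00) ∩ circle(D,10.00): a=-2.2402, h=5.5661
θ=113°:   candidates: C₊=(-1.2272,7.8244) cross=33.772; C₋=(-4.6050,-2.7829) cross=-33.772
θ=113°:   branch + wants cross > 0 → take C=(-1.2272,7.8244) (cross=33.772)
θ=113°: ex = (C−B)/|BC| = (-0.0743,0.9972); ey = (-0.9972,-0.0743)
θ=113°: P = B + -2.18·ex + -3.12·ey = (2.4919,-0.1012)
θ=171°: B = A + 2.00·(cos171°, sin171°) = (-1.9754, 0.3129)
θ=171°: |BD| = 6.9824
θ=171°: circle(B,6.00) ∩ circle(D,10.00): a=-1.0918, h=5.8998
θ=171°:   candidates: C₊=(-2.8017,6.2557) cross=41.195; C₋=(-3.3304,-5.5321) cross=-41.195
θ=171°:   branch + wants cross > 0 → take C=(-2.8017,6.2557) (cross=41.195)
θ=171°: ex = (C−B)/|BC| = (-0.1377,0.9905); ey = (-0.9905,-0.1377)
θ=171°: P = B + -2.18·ex + -3.12·ey = (1.4151,-1.4167)

θ=113°: 2.49 -0.10
θ=171°: 1.42 -1.42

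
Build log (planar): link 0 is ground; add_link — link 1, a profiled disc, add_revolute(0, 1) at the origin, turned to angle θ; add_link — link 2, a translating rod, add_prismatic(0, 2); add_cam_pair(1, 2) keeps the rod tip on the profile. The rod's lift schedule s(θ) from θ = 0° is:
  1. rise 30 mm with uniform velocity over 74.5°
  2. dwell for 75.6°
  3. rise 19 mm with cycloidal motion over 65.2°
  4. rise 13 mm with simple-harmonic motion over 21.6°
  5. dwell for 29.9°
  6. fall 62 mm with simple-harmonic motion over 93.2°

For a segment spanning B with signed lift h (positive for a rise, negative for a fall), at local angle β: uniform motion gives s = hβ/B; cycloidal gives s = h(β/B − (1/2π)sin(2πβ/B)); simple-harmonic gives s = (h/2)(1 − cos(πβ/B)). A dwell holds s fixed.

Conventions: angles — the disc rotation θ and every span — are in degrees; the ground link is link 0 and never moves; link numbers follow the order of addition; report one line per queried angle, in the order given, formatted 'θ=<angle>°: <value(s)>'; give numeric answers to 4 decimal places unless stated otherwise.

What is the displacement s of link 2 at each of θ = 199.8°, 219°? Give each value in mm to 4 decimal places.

seg 1 [0°–74.5°] uniform, h=30: full span → s += 30 → s = 30.0000
seg 2 [74.5°–150.1°] dwell: s stays 30.0000
seg 3 [150.1°–215.3°] cycloidal, h=19: θ=199.8° here. β=49.7, B=65.2. 19·(0.7623 − sin(2π·0.7623)/(2π)) = 17.4981 → s = 47.4981
seg 3 [150.1°–215.3°] cycloidal, h=19: full span → s += 19 → s = 49.0000
seg 4 [215.3°–236.9°] simple-harmonic, h=13: θ=219° here. β=3.7, B=21.6. 13/2·(1 − cos(π·0.1713)) = 0.9187 → s = 49.9187

θ=199.8°: 47.4981
θ=219°: 49.9187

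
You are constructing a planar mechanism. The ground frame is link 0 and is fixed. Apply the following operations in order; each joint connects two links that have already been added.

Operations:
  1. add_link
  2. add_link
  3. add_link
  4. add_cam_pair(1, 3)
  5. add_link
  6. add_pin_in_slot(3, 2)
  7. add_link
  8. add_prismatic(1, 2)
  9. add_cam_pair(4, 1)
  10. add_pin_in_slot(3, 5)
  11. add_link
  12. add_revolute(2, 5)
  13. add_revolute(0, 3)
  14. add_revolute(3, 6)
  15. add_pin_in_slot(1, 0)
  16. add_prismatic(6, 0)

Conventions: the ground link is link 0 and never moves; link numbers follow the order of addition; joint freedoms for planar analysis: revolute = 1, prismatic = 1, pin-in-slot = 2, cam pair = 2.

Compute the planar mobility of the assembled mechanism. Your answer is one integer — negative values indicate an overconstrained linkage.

(L,J1,J2)=(1,0,0); link0 fixed
link1: (2,0,0)
link2: (3,0,0)
link3: (4,0,0)
C 1-3 [J2]: (4,0,1)
link4: (5,0,1)
PS 3-2 [J2]: (5,0,2)
link5: (6,0,2)
P 1-2 [J1]: (6,1,2)
C 4-1 [J2]: (6,1,3)
PS 3-5 [J2]: (6,1,4)
link6: (7,1,4)
R 2-5 [J1]: (7,2,4)
R 0-3 [J1]: (7,3,4)
R 3-6 [J1]: (7,4,4)
PS 1-0 [J2]: (7,4,5)
P 6-0 [J1]: (7,5,5)
Grübler: 3·6 − 2·5 − 5 = 3

M = 3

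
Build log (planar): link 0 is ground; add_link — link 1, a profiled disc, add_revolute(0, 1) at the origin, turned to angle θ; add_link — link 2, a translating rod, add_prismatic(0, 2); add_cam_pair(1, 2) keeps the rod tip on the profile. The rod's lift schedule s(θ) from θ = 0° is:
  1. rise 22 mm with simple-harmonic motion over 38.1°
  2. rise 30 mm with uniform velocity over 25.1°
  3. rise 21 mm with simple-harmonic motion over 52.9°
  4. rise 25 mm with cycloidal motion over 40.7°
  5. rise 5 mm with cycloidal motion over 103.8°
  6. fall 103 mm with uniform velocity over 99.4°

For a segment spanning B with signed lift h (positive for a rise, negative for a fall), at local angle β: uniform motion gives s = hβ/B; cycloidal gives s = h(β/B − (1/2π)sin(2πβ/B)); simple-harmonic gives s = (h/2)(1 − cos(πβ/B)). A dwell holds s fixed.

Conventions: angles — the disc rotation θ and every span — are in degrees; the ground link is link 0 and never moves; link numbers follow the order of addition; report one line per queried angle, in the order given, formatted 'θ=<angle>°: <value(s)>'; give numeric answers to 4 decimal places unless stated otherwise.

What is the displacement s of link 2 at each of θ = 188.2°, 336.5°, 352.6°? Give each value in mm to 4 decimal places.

seg 1 [0°–38.1°] simple-harmonic, h=22: full span → s += 22 → s = 22.0000
seg 2 [38.1°–63.2°] uniform, h=30: full span → s += 30 → s = 52.0000
seg 3 [63.2°–116.1°] simple-harmonic, h=21: full span → s += 21 → s = 73.0000
seg 4 [116.1°–156.8°] cycloidal, h=25: full span → s += 25 → s = 98.0000
seg 5 [156.8°–260.6°] cycloidal, h=5: θ=188.2° here. β=31.4, B=103.8. 5·(0.3025 − sin(2π·0.3025)/(2π)) = 0.7597 → s = 98.7597
seg 5 [156.8°–260.6°] cycloidal, h=5: full span → s += 5 → s = 103.0000
seg 6 [260.6°–360°] uniform, h=-103: θ=336.5° here. β=75.9, B=99.4. -103·75.9/99.4 = -78.6489 → s = 24.3511
seg 6 [260.6°–360°] uniform, h=-103: θ=352.6° here. β=92, B=99.4. -103·92/99.4 = -95.3320 → s = 7.6680

θ=188.2°: 98.7597
θ=336.5°: 24.3511
θ=352.6°: 7.6680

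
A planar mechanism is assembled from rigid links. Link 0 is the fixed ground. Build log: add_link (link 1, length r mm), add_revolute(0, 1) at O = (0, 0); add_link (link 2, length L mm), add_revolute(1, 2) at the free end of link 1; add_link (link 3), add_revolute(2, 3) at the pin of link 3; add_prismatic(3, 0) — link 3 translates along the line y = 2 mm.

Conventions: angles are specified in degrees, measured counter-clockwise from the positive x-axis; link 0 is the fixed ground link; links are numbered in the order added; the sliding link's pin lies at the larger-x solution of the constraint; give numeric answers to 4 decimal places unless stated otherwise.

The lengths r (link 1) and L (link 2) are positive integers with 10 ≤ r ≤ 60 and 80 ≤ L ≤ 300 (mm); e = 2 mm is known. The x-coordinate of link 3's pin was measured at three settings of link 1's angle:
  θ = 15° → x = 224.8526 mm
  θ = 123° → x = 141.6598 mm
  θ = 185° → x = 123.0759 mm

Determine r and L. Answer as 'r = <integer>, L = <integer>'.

constraint per measurement: (x − r cos θ)² + (r sin θ − e)² = L²
subtracting the θ₁ and θ₂ equations cancels the r² and L² terms:
r = (x₁² − x₂²) / (2[(x₁cos θ₁ + e sin θ₁) − (x₂cos θ₂ + e sin θ₂)]) = 52.0000 → r = 52
L² = (x₁ − r cos θ₁)² + (r sin θ₁ − e)² = 30625.0003 → L = 175.0000 → L = 175
check at θ₃=185°: x = 123.0759 (printed 123.0759) ✓

r = 52, L = 175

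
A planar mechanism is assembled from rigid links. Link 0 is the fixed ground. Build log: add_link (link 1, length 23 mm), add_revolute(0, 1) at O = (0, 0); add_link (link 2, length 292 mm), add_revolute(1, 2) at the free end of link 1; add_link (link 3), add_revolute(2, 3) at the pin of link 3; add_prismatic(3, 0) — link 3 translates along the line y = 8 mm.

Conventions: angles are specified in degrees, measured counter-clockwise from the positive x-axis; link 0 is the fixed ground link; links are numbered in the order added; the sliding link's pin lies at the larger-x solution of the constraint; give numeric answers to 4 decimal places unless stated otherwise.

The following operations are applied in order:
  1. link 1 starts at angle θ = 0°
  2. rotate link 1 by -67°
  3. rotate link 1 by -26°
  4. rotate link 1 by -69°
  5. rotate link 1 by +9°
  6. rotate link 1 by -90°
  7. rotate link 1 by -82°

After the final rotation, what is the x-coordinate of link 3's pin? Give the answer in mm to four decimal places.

geometry: r = 23 mm, L = 292 mm, e = 8 mm; θ starts at 0°
rotate link 1 by -67°: θ ← 0° -67° = -67°
rotate link 1 by -26°: θ ← -67° -26° = -93°
rotate link 1 by -69°: θ ← -93° -69° = -162°
rotate link 1 by +9°: θ ← -162° +9° = -153°
rotate link 1 by -90°: θ ← -153° -90° = -243°
rotate link 1 by -82°: θ ← -243° -82° = -325°
crank pin P = (r cos θ, r sin θ) = (18.840497, 13.192258)
h = r sin θ − e = 13.192258 − 8 = 5.192258
x = r cos θ + √(L² − h²) = 18.840497 + 291.953833 = 310.794330

310.7943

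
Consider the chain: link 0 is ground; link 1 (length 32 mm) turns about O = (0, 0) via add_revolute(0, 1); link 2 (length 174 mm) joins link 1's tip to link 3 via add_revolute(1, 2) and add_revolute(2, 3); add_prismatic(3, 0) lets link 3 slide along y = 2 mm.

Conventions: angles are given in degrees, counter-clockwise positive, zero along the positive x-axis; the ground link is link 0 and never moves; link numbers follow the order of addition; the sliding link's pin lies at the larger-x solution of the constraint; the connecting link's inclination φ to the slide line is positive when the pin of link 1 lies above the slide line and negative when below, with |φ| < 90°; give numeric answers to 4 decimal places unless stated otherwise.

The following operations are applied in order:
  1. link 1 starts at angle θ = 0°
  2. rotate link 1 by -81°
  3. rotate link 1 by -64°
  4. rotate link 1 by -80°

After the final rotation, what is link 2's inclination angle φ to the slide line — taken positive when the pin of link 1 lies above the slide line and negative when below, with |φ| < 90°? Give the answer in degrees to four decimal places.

geometry: r = 32 mm, L = 174 mm, e = 2 mm; θ starts at 0°
rotate link 1 by -81°: θ ← 0° -81° = -81°
rotate link 1 by -64°: θ ← -81° -64° = -145°
rotate link 1 by -80°: θ ← -145° -80° = -225°
h = r sin θ − e = 22.627417 − 2 = 20.627417
sin φ = h / L = 20.627417 / 174 = 0.11854837
φ = arcsin(0.11854837) = 6.808332°

6.8083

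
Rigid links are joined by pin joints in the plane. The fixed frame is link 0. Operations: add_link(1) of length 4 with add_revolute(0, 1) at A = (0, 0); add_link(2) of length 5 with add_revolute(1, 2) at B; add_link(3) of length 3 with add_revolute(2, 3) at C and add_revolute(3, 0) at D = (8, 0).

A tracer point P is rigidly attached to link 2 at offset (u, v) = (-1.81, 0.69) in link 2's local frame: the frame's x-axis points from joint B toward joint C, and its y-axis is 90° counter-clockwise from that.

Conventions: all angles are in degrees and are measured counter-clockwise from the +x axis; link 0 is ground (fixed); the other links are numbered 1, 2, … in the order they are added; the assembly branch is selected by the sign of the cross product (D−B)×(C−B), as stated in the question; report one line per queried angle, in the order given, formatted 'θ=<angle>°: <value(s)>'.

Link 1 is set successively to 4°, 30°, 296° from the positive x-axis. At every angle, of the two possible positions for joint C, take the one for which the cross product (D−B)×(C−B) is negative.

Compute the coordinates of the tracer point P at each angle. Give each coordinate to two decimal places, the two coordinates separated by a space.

A=(0,0), D=(8.00,0)
θ=4°: B = A + 4.00·(cos4°, sin4°) = (3.9903, 0.2790)
θ=4°: |BD| = 4.0194
θ=4°: circle(B,5.00) ∩ circle(D,3.00): a=4.0000, h=2.9999
θ=4°:   candidates: C₊=(8.1889,2.9940) cross=12.058; C₋=(7.7724,-2.9914) cross=-12.058
θ=4°:   branch - wants cross < 0 → take C=(7.7724,-2.9914) (cross=-12.058)
θ=4°: ex = (C−B)/|BC| = (0.7564,-0.6541); ey = (0.6541,0.7564)
θ=4°: P = B + -1.81·ex + 0.69·ey = (3.0724,1.9848)
θ=30°: B = A + 4.00·(cos30°, sin30°) = (3.4641, 2.0000)
θ=30°: |BD| = 4.9573
θ=30°: circle(B,5.00) ∩ circle(D,3.00): a=4.0924, h=2.8726
θ=30°:   candidates: C₊=(8.3676,2.9774) cross=14.240; C₋=(6.0497,-2.2796) cross=-14.240
θ=30°:   branch - wants cross < 0 → take C=(6.0497,-2.2796) (cross=-14.240)
θ=30°: ex = (C−B)/|BC| = (0.5171,-0.8559); ey = (0.8559,0.5171)
θ=30°: P = B + -1.81·ex + 0.69·ey = (3.1187,3.9060)
θ=296°: B = A + 4.00·(cos296°, sin296°) = (1.7535, -3.5952)
θ=296°: |BD| = 7.2072
θ=296°: circle(B,5.00) ∩ circle(D,3.00): a=4.7136, h=1.6679
θ=296°:   candidates: C₊=(5.0068,0.2017) cross=12.021; C₋=(6.6708,-2.6894) cross=-12.021
θ=296°:   branch - wants cross < 0 → take C=(6.6708,-2.6894) (cross=-12.021)
θ=296°: ex = (C−B)/|BC| = (0.9835,0.1811); ey = (-0.1811,0.9835)
θ=296°: P = B + -1.81·ex + 0.69·ey = (-0.1516,-3.2445)

θ=4°: 3.07 1.98
θ=30°: 3.12 3.91
θ=296°: -0.15 -3.24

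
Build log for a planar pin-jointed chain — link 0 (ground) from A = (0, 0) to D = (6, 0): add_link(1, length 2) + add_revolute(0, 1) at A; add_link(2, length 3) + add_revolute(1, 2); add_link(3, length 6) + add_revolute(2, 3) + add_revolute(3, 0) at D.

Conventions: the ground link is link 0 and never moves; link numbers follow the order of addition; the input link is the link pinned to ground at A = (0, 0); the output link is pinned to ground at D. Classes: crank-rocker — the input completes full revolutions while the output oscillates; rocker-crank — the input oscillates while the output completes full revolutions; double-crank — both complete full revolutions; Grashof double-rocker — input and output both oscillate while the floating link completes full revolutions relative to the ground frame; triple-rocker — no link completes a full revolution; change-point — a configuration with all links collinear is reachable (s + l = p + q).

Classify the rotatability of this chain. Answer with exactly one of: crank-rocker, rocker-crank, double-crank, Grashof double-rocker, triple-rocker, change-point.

lengths: ground=6, input=2, coupler=3, output=6
sorted: s=2 (shortest), l=6 (longest), p+q=9
s + l = 8 vs p + q = 9
s + l < p + q (Grashof) with shortest = input link → crank-rocker

crank-rocker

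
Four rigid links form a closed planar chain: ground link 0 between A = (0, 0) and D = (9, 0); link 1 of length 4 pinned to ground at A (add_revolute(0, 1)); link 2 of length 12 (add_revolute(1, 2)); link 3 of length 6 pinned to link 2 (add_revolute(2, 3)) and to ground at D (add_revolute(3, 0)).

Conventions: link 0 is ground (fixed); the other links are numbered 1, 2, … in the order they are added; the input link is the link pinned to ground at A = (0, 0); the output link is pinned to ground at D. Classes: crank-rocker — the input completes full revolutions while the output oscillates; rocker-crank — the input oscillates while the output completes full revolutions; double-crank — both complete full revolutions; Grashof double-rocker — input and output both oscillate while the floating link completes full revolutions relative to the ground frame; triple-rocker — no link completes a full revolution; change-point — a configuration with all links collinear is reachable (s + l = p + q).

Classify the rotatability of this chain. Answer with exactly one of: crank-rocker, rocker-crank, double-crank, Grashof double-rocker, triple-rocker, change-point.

lengths: ground=9, input=4, coupler=12, output=6
sorted: s=4 (shortest), l=12 (longest), p+q=15
s + l = 16 vs p + q = 15
s + l > p + q → non-Grashof → no link fully rotates → triple-rocker

triple-rocker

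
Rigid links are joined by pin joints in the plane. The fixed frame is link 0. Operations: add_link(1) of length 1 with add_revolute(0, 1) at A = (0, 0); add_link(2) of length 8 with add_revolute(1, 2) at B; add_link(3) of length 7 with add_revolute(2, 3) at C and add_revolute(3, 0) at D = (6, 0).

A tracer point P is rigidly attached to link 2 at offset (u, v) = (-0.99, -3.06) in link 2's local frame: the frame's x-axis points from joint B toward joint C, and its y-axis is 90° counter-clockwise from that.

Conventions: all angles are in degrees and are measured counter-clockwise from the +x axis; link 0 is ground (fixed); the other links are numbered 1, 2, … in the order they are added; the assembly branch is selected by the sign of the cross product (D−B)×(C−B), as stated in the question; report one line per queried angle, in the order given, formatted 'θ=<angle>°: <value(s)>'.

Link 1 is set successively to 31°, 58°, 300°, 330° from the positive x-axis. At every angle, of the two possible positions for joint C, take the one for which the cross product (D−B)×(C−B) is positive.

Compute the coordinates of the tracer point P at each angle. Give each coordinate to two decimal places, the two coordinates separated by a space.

A=(0,0), D=(6.00,0)
θ=31°: B = A + 1.00·(cos31°, sin31°) = (0.8572, 0.5150)
θ=31°: |BD| = 5.1686
θ=31°: circle(B,8.00) ∩ circle(D,7.00): a=4.0354, h=6.9077
θ=31°:   candidates: C₊=(5.5608,6.9862) cross=35.703; C₋=(4.1841,-6.7604) cross=-35.703
θ=31°:   branch + wants cross > 0 → take C=(5.5608,6.9862) (cross=35.703)
θ=31°: ex = (C−B)/|BC| = (0.5880,0.8089); ey = (-0.8089,0.5880)
θ=31°: P = B + -0.99·ex + -3.06·ey = (2.7503,-2.0849)
θ=58°: B = A + 1.00·(cos58°, sin58°) = (0.5299, 0.8480)
θ=58°: |BD| = 5.5354
θ=58°: circle(B,8.00) ∩ circle(D,7.00): a=4.1226, h=6.8559
θ=58°:   candidates: C₊=(5.6542,6.9915) cross=37.951; C₋=(3.5535,-6.5586) cross=-37.951
θ=58°:   branch + wants cross > 0 → take C=(5.6542,6.9915) (cross=37.951)
θ=58°: ex = (C−B)/|BC| = (0.6405,0.7679); ey = (-0.7679,0.6405)
θ=58°: P = B + -0.99·ex + -3.06·ey = (2.2456,-1.8722)
θ=300°: B = A + 1.00·(cos300°, sin300°) = (0.5000, -0.8660)
θ=300°: |BD| = 5.5678
θ=300°: circle(B,8.00) ∩ circle(D,7.00): a=4.1309, h=6.8509
θ=300°:   candidates: C₊=(3.5150,6.5441) cross=38.144; C₋=(5.6463,-6.9911) cross=-38.144
θ=300°:   branch + wants cross > 0 → take C=(3.5150,6.5441) (cross=38.144)
θ=300°: ex = (C−B)/|BC| = (0.3769,0.9263); ey = (-0.9263,0.3769)
θ=300°: P = B + -0.99·ex + -3.06·ey = (2.9613,-2.9363)
θ=330°: B = A + 1.00·(cos330°, sin330°) = (0.8660, -0.5000)
θ=330°: |BD| = 5.1583
θ=330°: circle(B,8.00) ∩ circle(D,7.00): a=4.0331, h=6.9090
θ=330°:   candidates: C₊=(4.2104,6.7674) cross=35.638; C₋=(5.5498,-6.9855) cross=-35.638
θ=330°:   branch + wants cross > 0 → take C=(4.2104,6.7674) (cross=35.638)
θ=330°: ex = (C−B)/|BC| = (0.4181,0.9084); ey = (-0.9084,0.4181)
θ=330°: P = B + -0.99·ex + -3.06·ey = (3.2319,-2.6786)

θ=31°: 2.75 -2.08
θ=58°: 2.25 -1.87
θ=300°: 2.96 -2.94
θ=330°: 3.23 -2.68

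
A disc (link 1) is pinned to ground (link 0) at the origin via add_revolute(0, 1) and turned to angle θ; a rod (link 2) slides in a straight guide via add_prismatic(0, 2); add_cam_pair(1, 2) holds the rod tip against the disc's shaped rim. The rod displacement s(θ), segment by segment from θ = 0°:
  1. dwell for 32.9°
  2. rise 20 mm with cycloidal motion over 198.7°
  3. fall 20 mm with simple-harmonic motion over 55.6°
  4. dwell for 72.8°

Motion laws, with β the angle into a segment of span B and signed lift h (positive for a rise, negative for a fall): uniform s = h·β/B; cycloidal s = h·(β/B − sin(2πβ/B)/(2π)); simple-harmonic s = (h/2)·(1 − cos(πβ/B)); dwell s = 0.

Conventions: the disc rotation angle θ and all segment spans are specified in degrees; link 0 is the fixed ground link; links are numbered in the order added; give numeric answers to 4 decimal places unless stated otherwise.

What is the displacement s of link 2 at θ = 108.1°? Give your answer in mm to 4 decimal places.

segment 1 (0° to 32.9°, dwell): s unchanged at 0.0000
θ = 108.1° falls in segment 2 (32.9° to 231.6°, cycloidal, h = 20): β = 108.1 − 32.9 = 75.2°, B = 198.7°; Δs = 20·(0.3785 − sin(2π·0.3785)/(2π)) = 5.3679; s = 0.0000 + 5.3679 = 5.3679

5.3679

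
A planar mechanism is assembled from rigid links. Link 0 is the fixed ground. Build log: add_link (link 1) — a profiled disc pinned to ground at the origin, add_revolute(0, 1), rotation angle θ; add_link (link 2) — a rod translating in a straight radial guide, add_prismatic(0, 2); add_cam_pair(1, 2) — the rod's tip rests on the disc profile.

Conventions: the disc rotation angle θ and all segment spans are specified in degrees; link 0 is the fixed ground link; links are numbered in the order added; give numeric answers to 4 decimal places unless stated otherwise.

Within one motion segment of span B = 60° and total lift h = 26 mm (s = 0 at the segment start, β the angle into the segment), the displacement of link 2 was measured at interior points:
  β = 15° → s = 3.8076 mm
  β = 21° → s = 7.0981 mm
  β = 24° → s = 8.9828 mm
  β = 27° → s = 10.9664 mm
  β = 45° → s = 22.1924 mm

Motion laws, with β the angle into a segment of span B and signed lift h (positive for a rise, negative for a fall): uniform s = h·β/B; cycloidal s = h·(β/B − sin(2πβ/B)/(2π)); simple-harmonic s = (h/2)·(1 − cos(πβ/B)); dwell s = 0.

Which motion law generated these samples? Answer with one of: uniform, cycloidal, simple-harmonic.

candidates at β/B = r: uniform s = h·r (linear in β); cycloidal s = h·(r − sin(2πr)/(2π)); simple-harmonic s = (h/2)(1 − cos(πr))
β=15°: printed 3.8076 | uniform 6.5000, cycloidal 2.3620, simple-harmonic 3.8076
β=21°: printed 7.0981 | uniform 9.1000, cycloidal 5.7523, simple-harmonic 7.0981
β=24°: printed 8.9828 | uniform 10.4000, cycloidal 7.9677, simple-harmonic 8.9828
β=27°: printed 10.9664 | uniform 11.7000, cycloidal 10.4213, simple-harmonic 10.9664
β=45°: printed 22.1924 | uniform 19.5000, cycloidal 23.6380, simple-harmonic 22.1924
only one law matches every sample → simple-harmonic

simple-harmonic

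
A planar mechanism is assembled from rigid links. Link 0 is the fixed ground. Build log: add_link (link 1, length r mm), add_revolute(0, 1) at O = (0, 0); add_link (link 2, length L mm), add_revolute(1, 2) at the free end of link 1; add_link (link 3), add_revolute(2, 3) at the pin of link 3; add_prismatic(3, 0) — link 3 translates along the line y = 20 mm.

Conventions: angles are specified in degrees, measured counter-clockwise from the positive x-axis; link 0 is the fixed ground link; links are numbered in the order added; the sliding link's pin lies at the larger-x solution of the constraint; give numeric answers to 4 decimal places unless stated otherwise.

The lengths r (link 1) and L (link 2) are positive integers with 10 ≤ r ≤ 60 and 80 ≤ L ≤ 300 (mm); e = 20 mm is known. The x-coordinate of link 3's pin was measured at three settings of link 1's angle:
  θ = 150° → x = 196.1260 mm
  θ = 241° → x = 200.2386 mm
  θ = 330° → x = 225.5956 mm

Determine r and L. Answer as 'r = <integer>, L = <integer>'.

constraint per measurement: (x − r cos θ)² + (r sin θ − e)² = L²
subtracting the θ₁ and θ₂ equations cancels the r² and L² terms:
r = (x₁² − x₂²) / (2[(x₁cos θ₁ + e sin θ₁) − (x₂cos θ₂ + e sin θ₂)]) = 18.0001 → r = 18
L² = (x₁ − r cos θ₁)² + (r sin θ₁ − e)² = 44944.0114 → L = 212.0000 → L = 212
check at θ₃=330°: x = 225.5956 (printed 225.5956) ✓

r = 18, L = 212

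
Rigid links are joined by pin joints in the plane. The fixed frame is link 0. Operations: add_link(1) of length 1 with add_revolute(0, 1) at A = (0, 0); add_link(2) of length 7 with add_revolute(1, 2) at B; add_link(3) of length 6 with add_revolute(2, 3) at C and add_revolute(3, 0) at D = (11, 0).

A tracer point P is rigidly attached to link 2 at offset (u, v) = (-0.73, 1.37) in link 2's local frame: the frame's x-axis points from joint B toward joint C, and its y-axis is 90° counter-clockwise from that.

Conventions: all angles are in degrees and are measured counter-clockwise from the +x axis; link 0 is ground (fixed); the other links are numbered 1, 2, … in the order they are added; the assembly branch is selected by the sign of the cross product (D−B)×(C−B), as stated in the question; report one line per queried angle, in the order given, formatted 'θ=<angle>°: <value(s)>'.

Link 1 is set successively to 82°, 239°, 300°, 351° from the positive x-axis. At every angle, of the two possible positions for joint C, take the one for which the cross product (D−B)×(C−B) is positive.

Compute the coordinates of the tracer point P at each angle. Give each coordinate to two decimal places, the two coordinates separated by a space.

A=(0,0), D=(11.00,0)
θ=82°: B = A + 1.00·(cos82°, sin82°) = (0.1392, 0.9903)
θ=82°: |BD| = 10.9059
θ=82°: circle(B,7.00) ∩ circle(D,6.00): a=6.0489, h=3.5228
θ=82°:   candidates: C₊=(6.4830,3.9493) cross=38.419; C₋=(5.8433,-3.0672) cross=-38.419
θ=82°:   branch + wants cross > 0 → take C=(6.4830,3.9493) (cross=38.419)
θ=82°: ex = (C−B)/|BC| = (0.9063,0.4227); ey = (-0.4227,0.9063)
θ=82°: P = B + -0.73·ex + 1.37·ey = (-1.1015,1.9233)
θ=239°: B = A + 1.00·(cos239°, sin239°) = (-0.5150, -0.8572)
θ=239°: |BD| = 11.5469
θ=239°: circle(B,7.00) ∩ circle(D,6.00): a=6.3364, h=2.9750
θ=239°:   candidates: C₊=(5.5830,2.5800) cross=34.352; C₋=(6.0247,-3.3536) cross=-34.352
θ=239°:   branch + wants cross > 0 → take C=(5.5830,2.5800) (cross=34.352)
θ=239°: ex = (C−B)/|BC| = (0.8711,0.4910); ey = (-0.4910,0.8711)
θ=239°: P = B + -0.73·ex + 1.37·ey = (-1.8237,-0.0221)
θ=300°: B = A + 1.00·(cos300°, sin300°) = (0.5000, -0.8660)
θ=300°: |BD| = 10.5357
θ=300°: circle(B,7.00) ∩ circle(D,6.00): a=5.8848, h=3.7907
θ=300°:   candidates: C₊=(6.0533,3.3956) cross=39.937; C₋=(6.6765,-4.1602) cross=-39.937
θ=300°:   branch + wants cross > 0 → take C=(6.0533,3.3956) (cross=39.937)
θ=300°: ex = (C−B)/|BC| = (0.7933,0.6088); ey = (-0.6088,0.7933)
θ=300°: P = B + -0.73·ex + 1.37·ey = (-0.9132,-0.2236)
θ=351°: B = A + 1.00·(cos351°, sin351°) = (0.9877, -0.1564)
θ=351°: |BD| = 10.0135
θ=351°: circle(B,7.00) ∩ circle(D,6.00): a=5.6559, h=4.1244
θ=351°:   candidates: C₊=(6.5785,4.0559) cross=41.300; C₋=(6.7073,-4.1920) cross=-41.300
θ=351°:   branch + wants cross > 0 → take C=(6.5785,4.0559) (cross=41.300)
θ=351°: ex = (C−B)/|BC| = (0.7987,0.6018); ey = (-0.6018,0.7987)
θ=351°: P = B + -0.73·ex + 1.37·ey = (-0.4198,0.4985)

θ=82°: -1.10 1.92
θ=239°: -1.82 -0.02
θ=300°: -0.91 -0.22
θ=351°: -0.42 0.50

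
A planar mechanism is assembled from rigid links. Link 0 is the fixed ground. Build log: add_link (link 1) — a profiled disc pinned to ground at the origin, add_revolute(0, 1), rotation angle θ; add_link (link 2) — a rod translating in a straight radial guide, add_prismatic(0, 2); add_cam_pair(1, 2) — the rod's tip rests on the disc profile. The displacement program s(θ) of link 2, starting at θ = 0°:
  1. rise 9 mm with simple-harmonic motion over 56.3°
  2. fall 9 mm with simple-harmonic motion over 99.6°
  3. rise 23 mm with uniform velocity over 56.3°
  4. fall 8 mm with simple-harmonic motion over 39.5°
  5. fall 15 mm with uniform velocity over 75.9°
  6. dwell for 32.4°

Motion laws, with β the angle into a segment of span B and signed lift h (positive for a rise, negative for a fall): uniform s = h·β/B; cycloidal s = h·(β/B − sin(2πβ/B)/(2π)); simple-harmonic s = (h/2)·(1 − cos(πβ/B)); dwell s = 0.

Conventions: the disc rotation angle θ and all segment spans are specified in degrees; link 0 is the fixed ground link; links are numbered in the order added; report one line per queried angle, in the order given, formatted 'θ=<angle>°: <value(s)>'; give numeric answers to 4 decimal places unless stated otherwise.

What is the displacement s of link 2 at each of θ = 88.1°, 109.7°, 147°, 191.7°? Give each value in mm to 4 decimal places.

seg 1 [0°–56.3°] simple-harmonic, h=9: full span → s += 9 → s = 9.0000
seg 2 [56.3°–155.9°] simple-harmonic, h=-9: θ=88.1° here. β=31.8, B=99.6. -9/2·(1 − cos(π·0.3193)) = -2.0802 → s = 6.9198
seg 2 [56.3°–155.9°] simple-harmonic, h=-9: θ=109.7° here. β=53.4, B=99.6. -9/2·(1 − cos(π·0.5361)) = -5.0099 → s = 3.9901
seg 2 [56.3°–155.9°] simple-harmonic, h=-9: θ=147° here. β=90.7, B=99.6. -9/2·(1 − cos(π·0.9106)) = -8.8238 → s = 0.1762
seg 2 [56.3°–155.9°] simple-harmonic, h=-9: full span → s += -9 → s = 0.0000
seg 3 [155.9°–212.2°] uniform, h=23: θ=191.7° here. β=35.8, B=56.3. 23·35.8/56.3 = 14.6252 → s = 14.6252

θ=88.1°: 6.9198
θ=109.7°: 3.9901
θ=147°: 0.1762
θ=191.7°: 14.6252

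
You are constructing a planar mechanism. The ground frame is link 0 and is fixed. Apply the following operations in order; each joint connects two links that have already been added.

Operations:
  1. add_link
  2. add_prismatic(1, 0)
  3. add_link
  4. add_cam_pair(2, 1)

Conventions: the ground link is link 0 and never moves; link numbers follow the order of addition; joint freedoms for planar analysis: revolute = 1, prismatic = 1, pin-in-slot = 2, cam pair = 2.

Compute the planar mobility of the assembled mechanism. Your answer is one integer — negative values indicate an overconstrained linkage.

(L,J1,J2)=(1,0,0); link0 fixed
link1: (2,0,0)
P 1-0 [J1]: (2,1,0)
link2: (3,1,0)
C 2-1 [J2]: (3,1,1)
Grübler: 3·2 − 2·1 − 1 = 3

M = 3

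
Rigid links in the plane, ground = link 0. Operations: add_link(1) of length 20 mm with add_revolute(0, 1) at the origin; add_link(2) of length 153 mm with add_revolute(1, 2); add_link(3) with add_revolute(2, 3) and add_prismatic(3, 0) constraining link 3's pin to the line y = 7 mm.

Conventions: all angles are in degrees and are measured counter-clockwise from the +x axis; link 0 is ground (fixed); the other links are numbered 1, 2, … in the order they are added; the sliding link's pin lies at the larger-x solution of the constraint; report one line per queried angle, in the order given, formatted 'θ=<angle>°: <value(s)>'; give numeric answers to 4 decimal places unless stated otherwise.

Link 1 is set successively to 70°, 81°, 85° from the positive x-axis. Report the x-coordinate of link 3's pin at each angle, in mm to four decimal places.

geometry: r = 20 mm, L = 153 mm, e = 7 mm
θ=70°: crank pin P = (r cos θ, r sin θ) = (6.840403, 18.793852)
θ=70°: h = r sin θ − e = 18.793852 − 7 = 11.793852
θ=70°: x = r cos θ + √(L² − h²) = 6.840403 + 152.544764 = 159.385167
θ=81°: crank pin P = (r cos θ, r sin θ) = (3.128689, 19.753767)
θ=81°: h = r sin θ − e = 19.753767 − 7 = 12.753767
θ=81°: x = r cos θ + √(L² − h²) = 3.128689 + 152.467509 = 155.596199
θ=85°: crank pin P = (r cos θ, r sin θ) = (1.743115, 19.923894)
θ=85°: h = r sin θ − e = 19.923894 − 7 = 12.923894
θ=85°: x = r cos θ + √(L² − h²) = 1.743115 + 152.453183 = 154.196298

θ=70°: 159.3852
θ=81°: 155.5962
θ=85°: 154.1963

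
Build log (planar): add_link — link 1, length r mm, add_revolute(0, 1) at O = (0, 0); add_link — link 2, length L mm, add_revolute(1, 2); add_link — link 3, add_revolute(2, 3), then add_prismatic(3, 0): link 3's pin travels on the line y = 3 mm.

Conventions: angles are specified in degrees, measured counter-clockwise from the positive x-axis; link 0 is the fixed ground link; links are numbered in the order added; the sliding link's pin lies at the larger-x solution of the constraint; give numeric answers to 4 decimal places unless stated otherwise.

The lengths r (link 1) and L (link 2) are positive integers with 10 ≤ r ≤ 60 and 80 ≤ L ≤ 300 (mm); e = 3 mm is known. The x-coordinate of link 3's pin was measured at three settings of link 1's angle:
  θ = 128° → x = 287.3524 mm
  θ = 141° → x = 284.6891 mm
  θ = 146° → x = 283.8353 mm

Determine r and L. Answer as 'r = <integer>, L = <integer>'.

constraint per measurement: (x − r cos θ)² + (r sin θ − e)² = L²
subtracting the θ₁ and θ₂ equations cancels the r² and L² terms:
r = (x₁² − x₂²) / (2[(x₁cos θ₁ + e sin θ₁) − (x₂cos θ₂ + e sin θ₂)]) = 17.0000 → r = 17
L² = (x₁ − r cos θ₁)² + (r sin θ₁ − e)² = 88804.0260 → L = 298.0000 → L = 298
check at θ₃=146°: x = 283.8353 (printed 283.8353) ✓

r = 17, L = 298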